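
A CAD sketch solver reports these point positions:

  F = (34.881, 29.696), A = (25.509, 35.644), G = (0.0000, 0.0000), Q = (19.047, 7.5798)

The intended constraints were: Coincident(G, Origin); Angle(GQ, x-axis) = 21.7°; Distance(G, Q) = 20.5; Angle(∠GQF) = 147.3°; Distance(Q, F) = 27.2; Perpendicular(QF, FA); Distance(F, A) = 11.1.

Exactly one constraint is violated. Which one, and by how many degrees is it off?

Perpendicular(QF, FA) — off by 3.20°.

G = (0.00, 0.00) ✓; GQ at 21.70° ✓; |GQ| = 20.50 ✓; ∠GQF = 147.3° ✓; |QF| = 27.20 ✓; ∠(QF, FA) = 93.20° ✗; |FA| = 11.10 ✓.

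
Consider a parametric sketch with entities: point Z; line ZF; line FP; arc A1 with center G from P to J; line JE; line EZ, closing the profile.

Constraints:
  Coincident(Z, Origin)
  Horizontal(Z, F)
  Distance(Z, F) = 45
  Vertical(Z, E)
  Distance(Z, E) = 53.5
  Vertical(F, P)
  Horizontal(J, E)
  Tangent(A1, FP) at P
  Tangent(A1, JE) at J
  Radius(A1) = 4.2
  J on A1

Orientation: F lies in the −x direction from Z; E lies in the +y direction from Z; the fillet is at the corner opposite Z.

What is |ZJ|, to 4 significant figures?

67.28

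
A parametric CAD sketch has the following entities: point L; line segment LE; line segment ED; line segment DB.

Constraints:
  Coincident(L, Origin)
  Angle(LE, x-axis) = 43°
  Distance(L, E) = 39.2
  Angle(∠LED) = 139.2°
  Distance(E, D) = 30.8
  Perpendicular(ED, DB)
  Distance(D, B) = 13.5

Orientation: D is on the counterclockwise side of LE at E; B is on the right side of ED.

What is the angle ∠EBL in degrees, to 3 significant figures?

9.23°

L is at the origin; LE runs at 43.0° with length 39.2, so E = 39.2·(cos 43.0°, sin 43.0°) = (28.7, 26.7). ∠LED = 139.2°, so ED runs at 43.0° + (180° − 139.2°) = 83.8° from the x-axis; with |ED| = 30.8, D = E + 30.8·(cos 83.8°, sin 83.8°) = (32.0, 57.4). ED is perpendicular to DB; with |DB| = 13.5 on the right of ED, B = D + 13.5·(0.994, -0.108) = (45.4, 55.9). Then cos ∠EBL = BE·BL / (|BE||BL|), giving 9.23°.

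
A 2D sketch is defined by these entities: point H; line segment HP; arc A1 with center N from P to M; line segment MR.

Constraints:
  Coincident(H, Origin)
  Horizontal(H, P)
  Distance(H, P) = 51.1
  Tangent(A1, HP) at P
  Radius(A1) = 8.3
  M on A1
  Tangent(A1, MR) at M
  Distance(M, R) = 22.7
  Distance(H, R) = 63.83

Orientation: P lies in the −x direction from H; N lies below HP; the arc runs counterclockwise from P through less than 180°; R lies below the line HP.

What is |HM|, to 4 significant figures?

60.07

Checks: |NP| = 8.300 ✓; |NM| = 8.300 ✓; ∠(NM, MR) = 90.00° ✓; |MR| = 22.70 ✓; |HR| = 63.83 ✓.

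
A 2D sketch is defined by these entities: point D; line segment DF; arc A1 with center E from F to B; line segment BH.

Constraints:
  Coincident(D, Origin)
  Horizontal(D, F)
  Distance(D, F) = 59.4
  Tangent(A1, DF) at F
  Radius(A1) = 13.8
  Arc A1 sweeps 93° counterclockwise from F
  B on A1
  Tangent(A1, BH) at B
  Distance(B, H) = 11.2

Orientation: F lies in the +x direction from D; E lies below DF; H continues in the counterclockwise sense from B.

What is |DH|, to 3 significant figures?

52.9

D is at the origin; DF is horizontal with |DF| = 59.4 and F on the +x side, so F = (59.4, 0.00). Tangency of A1 to DF means the radius EF is perpendicular to DF, so E = F + (0, -13.8) = (59.4, -13.8). On A1, F sits at bearing 90° from E; a 93° counterclockwise sweep puts B at bearing 183°, so B = E + 13.8·(cos 183°, sin 183°) = (45.6, -14.5). The tangent condition forces EB to be normal to BH, so BH runs along (−sin 183°, cos 183°); with |BH| = 11.2, H = (46.2, -25.7). Then |DH| = |H − D| = 52.9.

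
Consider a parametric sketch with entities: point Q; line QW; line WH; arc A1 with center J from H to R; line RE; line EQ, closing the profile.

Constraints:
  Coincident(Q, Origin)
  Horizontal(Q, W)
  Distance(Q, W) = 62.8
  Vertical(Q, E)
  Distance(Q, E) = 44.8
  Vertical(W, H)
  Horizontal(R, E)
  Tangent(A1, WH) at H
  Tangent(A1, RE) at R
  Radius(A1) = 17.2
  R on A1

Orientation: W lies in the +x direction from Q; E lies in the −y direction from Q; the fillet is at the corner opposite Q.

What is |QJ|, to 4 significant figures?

53.30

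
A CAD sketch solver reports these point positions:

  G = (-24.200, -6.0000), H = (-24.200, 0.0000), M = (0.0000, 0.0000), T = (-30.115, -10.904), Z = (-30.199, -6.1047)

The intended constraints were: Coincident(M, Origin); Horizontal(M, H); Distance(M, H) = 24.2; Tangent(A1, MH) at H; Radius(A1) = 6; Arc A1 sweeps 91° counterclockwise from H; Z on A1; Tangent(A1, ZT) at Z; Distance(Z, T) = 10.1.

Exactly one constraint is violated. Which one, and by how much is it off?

Distance(Z, T) = 10.1 — off by 5.30.

M = (0.00, 0.00) ✓; M.y = 0.00, H.y = 0.00 ✓; |MH| = 24.20 ✓; ∠(GH, HM) = 90.00° ✓; |GH| = 6.000 ✓; bearing(G→Z) − bearing(G→H) = 91.00° ✓; |GZ| = 6.000 ✓; ∠(GZ, ZT) = 90.00° ✓; |ZT| = 4.800 ✗.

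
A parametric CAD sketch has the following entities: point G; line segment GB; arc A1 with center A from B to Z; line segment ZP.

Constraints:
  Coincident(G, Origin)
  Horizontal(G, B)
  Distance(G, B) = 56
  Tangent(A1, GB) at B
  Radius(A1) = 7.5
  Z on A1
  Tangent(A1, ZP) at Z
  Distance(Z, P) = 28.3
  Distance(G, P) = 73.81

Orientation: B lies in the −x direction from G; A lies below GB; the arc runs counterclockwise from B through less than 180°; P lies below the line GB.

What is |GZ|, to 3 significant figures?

63.9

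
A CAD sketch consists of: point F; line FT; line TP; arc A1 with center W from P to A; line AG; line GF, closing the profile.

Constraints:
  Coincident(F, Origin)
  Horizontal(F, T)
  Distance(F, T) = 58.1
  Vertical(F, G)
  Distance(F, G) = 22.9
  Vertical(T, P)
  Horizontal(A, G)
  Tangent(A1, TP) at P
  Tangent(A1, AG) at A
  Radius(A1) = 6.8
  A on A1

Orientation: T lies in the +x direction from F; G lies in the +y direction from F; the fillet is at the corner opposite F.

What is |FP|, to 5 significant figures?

60.289

The virtual corner opposite F is at (58.100, 22.900). A1 meets TP tangentially, so WP is at right angles to TP and since A1 is tangent to AG there, WA ⟂ AG, with radius 6.8, so the center W sits 6.8 in from both sides at W = (51.300, 16.100). That places the tangent points at P = (58.100, 16.100) on TP and A = (51.300, 22.900) on AG. Then |FP| = |P − F| = 60.289.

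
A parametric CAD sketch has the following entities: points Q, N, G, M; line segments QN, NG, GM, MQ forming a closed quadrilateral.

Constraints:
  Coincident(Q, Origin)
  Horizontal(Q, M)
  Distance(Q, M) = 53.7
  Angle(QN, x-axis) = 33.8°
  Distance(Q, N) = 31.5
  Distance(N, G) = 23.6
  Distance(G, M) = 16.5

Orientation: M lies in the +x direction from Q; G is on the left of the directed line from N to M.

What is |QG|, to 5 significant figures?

52.243

Checks: |NG| = 23.60 ✓; |GM| = 16.50 ✓.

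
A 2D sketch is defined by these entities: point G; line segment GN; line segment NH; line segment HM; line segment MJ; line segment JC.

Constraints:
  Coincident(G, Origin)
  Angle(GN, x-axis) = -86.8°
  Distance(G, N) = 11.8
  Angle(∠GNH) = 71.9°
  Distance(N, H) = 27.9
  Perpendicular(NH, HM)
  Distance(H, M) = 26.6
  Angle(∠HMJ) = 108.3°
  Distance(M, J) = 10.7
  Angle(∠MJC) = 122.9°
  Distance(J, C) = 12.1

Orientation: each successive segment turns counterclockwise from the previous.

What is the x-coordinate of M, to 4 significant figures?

16.99

G is at the origin; GN runs at -86.8° with length 11.8, so N = (0.6587, -11.78). ∠GNH = 71.9° gives NH at 21.30° from the x-axis; with |NH| = 27.9, H = (26.65, -1.647). NH ⟂ HM, so HM runs at 111.3°; with |HM| = 26.6, M = (16.99, 23.14). So M.x = 16.99.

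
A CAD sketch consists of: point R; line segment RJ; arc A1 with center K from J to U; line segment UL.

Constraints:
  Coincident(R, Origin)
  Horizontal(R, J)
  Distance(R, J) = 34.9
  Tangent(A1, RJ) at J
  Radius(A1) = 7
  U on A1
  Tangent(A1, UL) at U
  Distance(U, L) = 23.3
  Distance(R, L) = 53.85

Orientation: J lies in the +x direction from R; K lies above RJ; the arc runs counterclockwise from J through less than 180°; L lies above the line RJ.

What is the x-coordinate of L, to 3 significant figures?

45.4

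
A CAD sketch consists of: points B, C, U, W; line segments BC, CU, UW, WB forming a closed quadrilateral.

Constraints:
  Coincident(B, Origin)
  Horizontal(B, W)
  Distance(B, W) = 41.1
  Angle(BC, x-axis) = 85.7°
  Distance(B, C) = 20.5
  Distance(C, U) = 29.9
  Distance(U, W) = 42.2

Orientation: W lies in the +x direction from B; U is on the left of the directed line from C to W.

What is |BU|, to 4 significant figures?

46.31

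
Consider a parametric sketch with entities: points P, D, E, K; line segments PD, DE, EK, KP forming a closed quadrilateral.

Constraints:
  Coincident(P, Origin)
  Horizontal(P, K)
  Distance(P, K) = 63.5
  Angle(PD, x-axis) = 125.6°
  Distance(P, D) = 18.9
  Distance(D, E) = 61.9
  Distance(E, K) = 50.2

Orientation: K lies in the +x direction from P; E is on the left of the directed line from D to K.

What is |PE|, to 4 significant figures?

62.75

Checks: |DE| = 61.90 ✓; |EK| = 50.20 ✓.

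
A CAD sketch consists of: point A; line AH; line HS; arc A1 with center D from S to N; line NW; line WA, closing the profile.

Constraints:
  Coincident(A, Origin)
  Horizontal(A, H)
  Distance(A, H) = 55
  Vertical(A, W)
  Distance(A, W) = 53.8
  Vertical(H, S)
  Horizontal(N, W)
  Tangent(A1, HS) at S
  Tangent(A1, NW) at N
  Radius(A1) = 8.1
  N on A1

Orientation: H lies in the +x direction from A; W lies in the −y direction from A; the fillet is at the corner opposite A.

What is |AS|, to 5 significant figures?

71.509

The virtual corner opposite A is at (55.000, -53.800). Since A1 is tangent to HS there, DS ⟂ HS and tangency of A1 to NW means the radius DN is perpendicular to NW, with radius 8.1, so the center D sits 8.1 in from both sides at D = (46.900, -45.700). That places the tangent points at S = (55.000, -45.700) on HS and N = (46.900, -53.800) on NW. Then |AS| = |S − A| = 71.509.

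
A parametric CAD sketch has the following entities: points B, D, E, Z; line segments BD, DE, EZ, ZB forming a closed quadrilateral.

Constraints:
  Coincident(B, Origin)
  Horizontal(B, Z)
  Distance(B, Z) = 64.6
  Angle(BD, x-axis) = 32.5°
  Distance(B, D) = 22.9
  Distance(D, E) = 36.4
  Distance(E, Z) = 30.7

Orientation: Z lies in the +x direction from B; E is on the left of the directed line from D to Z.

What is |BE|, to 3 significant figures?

59.2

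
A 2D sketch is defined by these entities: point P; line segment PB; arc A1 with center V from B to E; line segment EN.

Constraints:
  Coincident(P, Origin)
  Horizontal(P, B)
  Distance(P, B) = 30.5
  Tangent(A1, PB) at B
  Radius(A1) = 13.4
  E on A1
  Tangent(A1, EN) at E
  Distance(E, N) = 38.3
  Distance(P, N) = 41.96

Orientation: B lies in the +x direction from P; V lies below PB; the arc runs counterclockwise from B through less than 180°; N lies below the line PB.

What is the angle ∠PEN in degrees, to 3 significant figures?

86.1°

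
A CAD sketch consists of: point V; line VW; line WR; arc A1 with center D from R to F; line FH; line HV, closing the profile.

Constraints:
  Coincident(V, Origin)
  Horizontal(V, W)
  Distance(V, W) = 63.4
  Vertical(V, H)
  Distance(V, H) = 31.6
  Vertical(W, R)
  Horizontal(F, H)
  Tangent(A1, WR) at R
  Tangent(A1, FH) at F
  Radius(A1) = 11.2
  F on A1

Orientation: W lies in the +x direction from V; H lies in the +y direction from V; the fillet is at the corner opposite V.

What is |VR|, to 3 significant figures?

66.6

V is at the origin; V and W share the same y with |VW| = 63.4 and W on the +x side, so W = (63.4, 0.00). VH is vertical with |VH| = 31.6 and H on the +y side, so H = (0.00, 31.6). The virtual corner opposite V is at (63.4, 31.6). A1 meets WR tangentially, so DR is at right angles to WR and since A1 is tangent to FH there, DF ⟂ FH, with radius 11.2, so the center D sits 11.2 in from both sides at D = (52.2, 20.4). That places the tangent points at R = (63.4, 20.4) on WR and F = (52.2, 31.6) on FH. Then |VR| = |R − V| = 66.6.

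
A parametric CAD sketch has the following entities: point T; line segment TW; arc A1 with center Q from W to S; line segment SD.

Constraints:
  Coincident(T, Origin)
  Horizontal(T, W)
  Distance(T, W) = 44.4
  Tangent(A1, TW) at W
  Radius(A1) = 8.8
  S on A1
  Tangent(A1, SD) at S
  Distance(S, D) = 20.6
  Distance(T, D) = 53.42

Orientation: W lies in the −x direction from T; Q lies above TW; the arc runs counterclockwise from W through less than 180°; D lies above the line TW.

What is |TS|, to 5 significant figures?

38.061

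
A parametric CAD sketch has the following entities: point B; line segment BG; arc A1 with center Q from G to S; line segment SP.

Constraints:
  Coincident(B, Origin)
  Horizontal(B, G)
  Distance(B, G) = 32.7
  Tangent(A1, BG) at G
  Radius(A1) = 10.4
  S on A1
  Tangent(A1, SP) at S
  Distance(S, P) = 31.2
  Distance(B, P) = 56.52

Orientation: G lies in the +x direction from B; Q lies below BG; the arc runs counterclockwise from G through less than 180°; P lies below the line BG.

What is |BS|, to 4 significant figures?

27.62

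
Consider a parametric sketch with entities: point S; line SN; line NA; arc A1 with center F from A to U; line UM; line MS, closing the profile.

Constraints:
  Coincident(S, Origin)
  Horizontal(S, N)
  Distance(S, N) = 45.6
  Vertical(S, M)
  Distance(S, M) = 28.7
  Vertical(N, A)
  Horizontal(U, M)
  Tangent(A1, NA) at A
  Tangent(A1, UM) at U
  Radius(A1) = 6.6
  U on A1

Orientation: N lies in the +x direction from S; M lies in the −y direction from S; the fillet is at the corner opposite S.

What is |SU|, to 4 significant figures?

48.42

The virtual corner opposite S is at (45.60, -28.70). The tangent condition forces FA to be normal to NA and A1 meets UM tangentially, so FU is at right angles to UM, with radius 6.6, so the center F sits 6.6 in from both sides at F = (39.00, -22.10). That places the tangent points at A = (45.60, -22.10) on NA and U = (39.00, -28.70) on UM. Then |SU| = |U − S| = 48.42.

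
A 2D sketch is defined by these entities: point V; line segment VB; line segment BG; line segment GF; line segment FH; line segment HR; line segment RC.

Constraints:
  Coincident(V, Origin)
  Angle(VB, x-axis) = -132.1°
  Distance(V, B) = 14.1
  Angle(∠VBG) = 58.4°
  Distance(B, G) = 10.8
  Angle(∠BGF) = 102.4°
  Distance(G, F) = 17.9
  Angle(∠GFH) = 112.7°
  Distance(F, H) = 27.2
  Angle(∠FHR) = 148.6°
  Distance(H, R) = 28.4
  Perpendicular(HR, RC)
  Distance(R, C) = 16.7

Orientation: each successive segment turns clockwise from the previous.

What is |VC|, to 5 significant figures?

44.858

V is at the origin; VB runs at -132.1° with length 14.1, so B = (-9.4530, -10.462). ∠VBG = 58.4° gives BG at 106.30° from the x-axis; with |BG| = 10.8, G = (-12.484, -0.095962). ∠BGF = 102.4° gives GF at 28.700° from the x-axis; with |GF| = 17.9, F = (3.2167, 8.5000). ∠GFH = 112.7° gives FH at -38.600° from the x-axis; with |FH| = 27.2, H = (24.474, -8.4695). ∠FHR = 148.6° gives HR at -70.000° from the x-axis; with |HR| = 28.4, R = (34.187, -35.157). HR is perpendicular to RC, so RC runs at -160.00°; with |RC| = 16.7, C = (18.495, -40.868). Then |VC| = |C − V| = 44.858.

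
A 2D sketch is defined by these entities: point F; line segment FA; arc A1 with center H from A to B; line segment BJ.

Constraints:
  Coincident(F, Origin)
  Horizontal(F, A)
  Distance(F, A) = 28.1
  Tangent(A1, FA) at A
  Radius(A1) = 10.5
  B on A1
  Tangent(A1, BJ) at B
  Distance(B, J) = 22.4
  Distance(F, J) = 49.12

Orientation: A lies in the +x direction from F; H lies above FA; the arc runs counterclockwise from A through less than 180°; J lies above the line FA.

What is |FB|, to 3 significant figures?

40.3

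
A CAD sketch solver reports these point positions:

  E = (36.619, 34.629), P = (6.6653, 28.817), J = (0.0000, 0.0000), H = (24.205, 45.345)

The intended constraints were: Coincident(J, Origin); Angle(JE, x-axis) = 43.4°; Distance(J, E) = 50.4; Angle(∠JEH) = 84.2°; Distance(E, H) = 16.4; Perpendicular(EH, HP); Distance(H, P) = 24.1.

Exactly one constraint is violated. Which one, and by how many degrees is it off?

Perpendicular(EH, HP) — off by 5.90°.

J = (0.00, 0.00) ✓; JE at 43.40° ✓; |JE| = 50.40 ✓; ∠JEH = 84.20° ✓; |EH| = 16.40 ✓; ∠(EH, HP) = 84.10° ✗; |HP| = 24.10 ✓.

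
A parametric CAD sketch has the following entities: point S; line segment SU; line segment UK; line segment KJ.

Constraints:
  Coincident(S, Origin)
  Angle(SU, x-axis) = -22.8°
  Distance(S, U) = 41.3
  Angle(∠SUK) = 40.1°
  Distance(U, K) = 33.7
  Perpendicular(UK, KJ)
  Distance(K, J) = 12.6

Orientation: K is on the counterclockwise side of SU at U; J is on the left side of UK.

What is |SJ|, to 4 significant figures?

14.16

∠SUK = 40.1°, so UK runs at -22.8° + (180° − 40.1°) = 117.1° from the x-axis; with |UK| = 33.7, K = U + 33.7·(cos 117.1°, sin 117.1°) = (22.72, 14.00). The perpendicularity gives KJ at right angles to UK; with |KJ| = 12.6 on the left of UK, J = K + 12.6·(-0.8902, -0.4555) = (11.50, 8.256). Then |SJ| = |J − S| = 14.16.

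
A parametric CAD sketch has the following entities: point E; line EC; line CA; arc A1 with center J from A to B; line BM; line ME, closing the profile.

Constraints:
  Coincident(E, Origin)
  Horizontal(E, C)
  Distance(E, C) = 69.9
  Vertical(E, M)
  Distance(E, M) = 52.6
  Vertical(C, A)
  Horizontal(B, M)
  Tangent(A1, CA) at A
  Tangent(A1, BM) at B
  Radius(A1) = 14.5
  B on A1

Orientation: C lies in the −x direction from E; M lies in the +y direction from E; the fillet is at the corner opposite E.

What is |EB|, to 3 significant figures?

76.4

E is at the origin; E and C share the same y with |EC| = 69.9 and C on the −x side, so C = (-69.9, 0.00). E and M share the same x with |EM| = 52.6 and M on the +y side, so M = (0.00, 52.6). The virtual corner opposite E is at (-69.9, 52.6). Since A1 is tangent to CA there, JA ⟂ CA and the tangent condition forces JB to be normal to BM, with radius 14.5, so the center J sits 14.5 in from both sides at J = (-55.4, 38.1). That places the tangent points at A = (-69.9, 38.1) on CA and B = (-55.4, 52.6) on BM. Then |EB| = |B − E| = 76.4.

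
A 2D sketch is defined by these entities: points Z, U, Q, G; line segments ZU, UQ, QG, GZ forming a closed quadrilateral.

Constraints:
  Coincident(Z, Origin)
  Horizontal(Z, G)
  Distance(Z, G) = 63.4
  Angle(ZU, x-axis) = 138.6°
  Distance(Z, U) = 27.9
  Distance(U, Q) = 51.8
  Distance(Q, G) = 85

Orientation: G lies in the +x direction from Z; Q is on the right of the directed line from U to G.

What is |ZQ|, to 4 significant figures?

36.22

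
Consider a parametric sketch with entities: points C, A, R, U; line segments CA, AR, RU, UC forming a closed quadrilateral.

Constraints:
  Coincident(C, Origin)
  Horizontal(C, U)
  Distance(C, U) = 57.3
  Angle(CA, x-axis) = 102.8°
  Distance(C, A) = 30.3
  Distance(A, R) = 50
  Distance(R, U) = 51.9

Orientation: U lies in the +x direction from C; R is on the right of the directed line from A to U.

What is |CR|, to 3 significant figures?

20.0

Checks: |AR| = 50.00 ✓; |RU| = 51.90 ✓.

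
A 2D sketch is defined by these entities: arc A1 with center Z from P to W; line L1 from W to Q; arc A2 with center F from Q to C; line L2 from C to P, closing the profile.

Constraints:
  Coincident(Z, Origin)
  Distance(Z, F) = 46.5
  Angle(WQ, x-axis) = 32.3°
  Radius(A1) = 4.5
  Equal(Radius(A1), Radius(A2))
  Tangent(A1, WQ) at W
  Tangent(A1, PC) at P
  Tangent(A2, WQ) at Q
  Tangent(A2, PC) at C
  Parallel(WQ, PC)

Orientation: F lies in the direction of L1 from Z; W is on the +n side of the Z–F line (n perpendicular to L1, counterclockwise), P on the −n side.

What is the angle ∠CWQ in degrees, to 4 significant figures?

10.95°

The slot axis is L1's direction at 32.3°, so u = (cos 32.3°, sin 32.3°) = (0.8453, 0.5344) and n = (−sin 32.3°, cos 32.3°) = (-0.5344, 0.8453). Z is at the origin and F lies 46.5 along u from Z, so F = 46.5·u = (39.30, 24.85). Tangency of A1 to both parallel lines with radius 4.5 puts W and P at Z ± 4.5·n: W = (-2.405, 3.804), P = (2.405, -3.804). Equal radii place Q and C the same way about F: Q = F + 4.5·n = (36.90, 28.65), C = F − 4.5·n = (41.71, 21.04). Then cos ∠CWQ = WC·WQ / (|WC||WQ|), giving 10.95°.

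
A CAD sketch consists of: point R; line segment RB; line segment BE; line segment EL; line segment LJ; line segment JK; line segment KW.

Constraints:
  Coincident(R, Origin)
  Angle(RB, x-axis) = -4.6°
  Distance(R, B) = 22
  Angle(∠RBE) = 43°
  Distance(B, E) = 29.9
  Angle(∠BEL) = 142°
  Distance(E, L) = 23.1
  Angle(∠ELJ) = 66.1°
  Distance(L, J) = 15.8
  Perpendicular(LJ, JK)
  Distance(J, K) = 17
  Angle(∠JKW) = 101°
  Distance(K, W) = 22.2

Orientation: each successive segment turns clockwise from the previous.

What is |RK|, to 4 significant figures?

13.07

∠ELJ = 66.1° gives LJ at 66.50° from the x-axis; with |LJ| = 15.8, J = (-18.30, -6.008). The perpendicularity gives JK at right angles to LJ, so JK runs at -23.50°; with |JK| = 17.0, K = (-2.712, -12.79). Then |RK| = |K − R| = 13.07.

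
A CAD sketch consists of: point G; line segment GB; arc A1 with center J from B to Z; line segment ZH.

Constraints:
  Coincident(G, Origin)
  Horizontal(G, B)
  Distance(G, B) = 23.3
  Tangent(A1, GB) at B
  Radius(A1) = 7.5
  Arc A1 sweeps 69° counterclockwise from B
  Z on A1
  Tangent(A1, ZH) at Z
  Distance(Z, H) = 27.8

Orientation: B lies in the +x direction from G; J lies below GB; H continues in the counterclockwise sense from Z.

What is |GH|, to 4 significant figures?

31.41

G is at the origin; G and B share the same y with |GB| = 23.3 and B on the +x side, so B = (23.30, 0.000). A1 meets GB tangentially, so JB is at right angles to GB, so J = B + (0, -7.5) = (23.30, -7.500). On A1, B sits at bearing 90° from J; a 69° counterclockwise sweep puts Z at bearing 159°, so Z = J + 7.5·(cos 159°, sin 159°) = (16.30, -4.812). A1 meets ZH tangentially, so JZ is at right angles to ZH, so ZH runs along (−sin 159°, cos 159°); with |ZH| = 27.8, H = (6.336, -30.77). Then |GH| = |H − G| = 31.41.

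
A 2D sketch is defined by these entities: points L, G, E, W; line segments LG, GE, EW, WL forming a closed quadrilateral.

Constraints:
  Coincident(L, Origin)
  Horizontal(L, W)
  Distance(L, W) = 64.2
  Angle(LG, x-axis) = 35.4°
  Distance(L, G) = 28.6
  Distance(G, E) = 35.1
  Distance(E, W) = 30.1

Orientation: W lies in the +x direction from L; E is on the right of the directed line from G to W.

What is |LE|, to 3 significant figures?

41.1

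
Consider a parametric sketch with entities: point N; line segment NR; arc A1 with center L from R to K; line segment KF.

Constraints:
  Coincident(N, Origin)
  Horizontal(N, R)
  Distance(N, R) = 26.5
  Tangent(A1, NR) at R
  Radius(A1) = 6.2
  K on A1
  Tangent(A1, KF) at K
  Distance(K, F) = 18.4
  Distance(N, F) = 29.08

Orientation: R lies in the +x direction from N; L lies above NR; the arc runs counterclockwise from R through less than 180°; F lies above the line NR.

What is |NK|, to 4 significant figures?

32.56

Checks: |LK| = 6.200 ✓; ∠(LK, KF) = 90.00° ✓; |KF| = 18.40 ✓; |NF| = 29.08 ✓.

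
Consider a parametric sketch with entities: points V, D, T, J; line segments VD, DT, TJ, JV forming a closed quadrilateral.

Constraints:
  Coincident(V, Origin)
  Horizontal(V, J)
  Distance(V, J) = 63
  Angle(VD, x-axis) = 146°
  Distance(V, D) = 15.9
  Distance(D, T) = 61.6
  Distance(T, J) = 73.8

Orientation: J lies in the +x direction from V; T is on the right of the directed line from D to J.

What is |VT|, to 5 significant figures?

49.636

V is at the origin; VJ is horizontal with |VJ| = 63.0 and J in +x, so J = (63.0, 0). VD runs at 146.0° with |VD| = 15.9, so D = (-13.182, 8.8912). T is determined by |DT| = 61.6 and |TJ| = 73.8 together: it lies at the intersection of circle(D, 61.6) and circle(J, 73.8). With |DJ| = 76.699, the foot of the radical line on DJ is 27.581 from D and the perpendicular offset is √(61.6² − 27.581²) = 55.080. Taking the right-of-DJ solution: T = (7.8280, -49.015).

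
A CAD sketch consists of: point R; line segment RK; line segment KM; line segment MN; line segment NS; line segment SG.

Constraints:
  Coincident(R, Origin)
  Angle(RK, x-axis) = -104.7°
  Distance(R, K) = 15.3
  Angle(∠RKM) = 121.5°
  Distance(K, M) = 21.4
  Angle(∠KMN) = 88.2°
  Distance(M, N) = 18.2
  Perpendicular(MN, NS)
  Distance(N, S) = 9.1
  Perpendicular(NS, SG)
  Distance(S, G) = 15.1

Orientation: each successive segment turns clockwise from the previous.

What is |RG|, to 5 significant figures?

22.645

R is at the origin; RK runs at -104.7° with length 15.3, so K = (-3.8825, -14.799). ∠RKM = 121.5° gives KM at -163.20° from the x-axis; with |KM| = 21.4, M = (-24.369, -20.984). ∠KMN = 88.2° gives MN at 105.00° from the x-axis; with |MN| = 18.2, N = (-29.080, -3.4046). The perpendicularity gives NS at right angles to MN, so NS runs at 15.000°; with |NS| = 9.1, S = (-20.290, -1.0494). NS ⟂ SG, so SG runs at -75.000°; with |SG| = 15.1, G = (-16.382, -15.635). Then |RG| = |G − R| = 22.645.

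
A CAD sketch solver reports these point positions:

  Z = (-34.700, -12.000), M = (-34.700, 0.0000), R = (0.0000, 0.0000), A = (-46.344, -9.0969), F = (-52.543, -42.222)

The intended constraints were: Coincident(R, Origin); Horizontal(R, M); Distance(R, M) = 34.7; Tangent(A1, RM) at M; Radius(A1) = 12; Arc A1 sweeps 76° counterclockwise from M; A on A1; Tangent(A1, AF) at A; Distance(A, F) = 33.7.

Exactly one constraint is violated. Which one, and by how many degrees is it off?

Tangent(A1, AF) at A — off by 3.40°.

R = (0.00, 0.00) ✓; R.y = 0.00, M.y = 0.00 ✓; |RM| = 34.70 ✓; ∠(ZM, MR) = 90.00° ✓; |ZM| = 12.00 ✓; bearing(Z→A) − bearing(Z→M) = 76.00° ✓; |ZA| = 12.00 ✓; ∠(ZA, AF) = 86.60° ✗; |AF| = 33.70 ✓.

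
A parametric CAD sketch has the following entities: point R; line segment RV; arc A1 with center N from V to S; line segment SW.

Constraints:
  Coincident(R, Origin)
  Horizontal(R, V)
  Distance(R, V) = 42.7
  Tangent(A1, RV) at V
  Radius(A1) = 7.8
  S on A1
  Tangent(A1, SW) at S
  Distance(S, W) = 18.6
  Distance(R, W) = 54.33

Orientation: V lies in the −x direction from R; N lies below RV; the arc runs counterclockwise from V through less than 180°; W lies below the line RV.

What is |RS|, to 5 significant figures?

51.206

Checks: |NS| = 7.800 ✓; ∠(NS, SW) = 90.00° ✓; |SW| = 18.60 ✓; |RW| = 54.33 ✓.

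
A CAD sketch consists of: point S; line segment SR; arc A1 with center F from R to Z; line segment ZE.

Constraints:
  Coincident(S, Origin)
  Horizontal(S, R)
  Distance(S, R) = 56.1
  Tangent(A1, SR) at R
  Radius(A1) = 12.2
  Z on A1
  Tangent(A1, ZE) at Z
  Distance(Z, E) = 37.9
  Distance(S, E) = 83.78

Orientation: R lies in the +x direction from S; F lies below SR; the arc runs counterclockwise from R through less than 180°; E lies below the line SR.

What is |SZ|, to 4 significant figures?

49.67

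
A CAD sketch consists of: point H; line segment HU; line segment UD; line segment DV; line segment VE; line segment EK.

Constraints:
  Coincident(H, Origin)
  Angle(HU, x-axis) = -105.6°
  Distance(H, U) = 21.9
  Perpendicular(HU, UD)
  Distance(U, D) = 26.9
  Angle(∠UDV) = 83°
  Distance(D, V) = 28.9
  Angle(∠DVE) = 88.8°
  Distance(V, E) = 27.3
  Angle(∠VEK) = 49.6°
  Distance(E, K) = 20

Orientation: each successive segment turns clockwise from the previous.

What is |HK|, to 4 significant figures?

15.36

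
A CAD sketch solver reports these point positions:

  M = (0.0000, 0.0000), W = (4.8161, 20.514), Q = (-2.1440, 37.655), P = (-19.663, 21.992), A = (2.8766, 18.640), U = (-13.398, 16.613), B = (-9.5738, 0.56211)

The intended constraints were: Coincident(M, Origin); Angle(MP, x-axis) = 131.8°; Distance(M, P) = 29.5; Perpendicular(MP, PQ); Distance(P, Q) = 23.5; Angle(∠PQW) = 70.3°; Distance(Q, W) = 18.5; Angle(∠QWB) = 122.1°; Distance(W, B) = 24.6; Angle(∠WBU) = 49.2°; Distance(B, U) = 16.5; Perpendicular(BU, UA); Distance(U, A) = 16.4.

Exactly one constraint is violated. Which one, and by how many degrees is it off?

Perpendicular(BU, UA) — off by 6.30°.

M = (0.00, 0.00) ✓; MP at 131.8° ✓; |MP| = 29.50 ✓; ∠(MP, PQ) = 90.00° ✓; |PQ| = 23.50 ✓; ∠PQW = 70.30° ✓; |QW| = 18.50 ✓; ∠QWB = 122.1° ✓; |WB| = 24.60 ✓; ∠WBU = 49.20° ✓; |BU| = 16.50 ✓; ∠(BU, UA) = 96.30° ✗; |UA| = 16.40 ✓.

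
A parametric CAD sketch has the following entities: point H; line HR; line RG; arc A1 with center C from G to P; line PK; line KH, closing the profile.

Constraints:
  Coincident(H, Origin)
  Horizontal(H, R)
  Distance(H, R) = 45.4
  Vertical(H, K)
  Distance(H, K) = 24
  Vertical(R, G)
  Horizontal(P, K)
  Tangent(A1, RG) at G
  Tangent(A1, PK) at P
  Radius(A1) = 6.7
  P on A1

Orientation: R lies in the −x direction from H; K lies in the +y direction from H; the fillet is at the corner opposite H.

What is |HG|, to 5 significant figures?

48.584

H is at the origin; HR is horizontal with |HR| = 45.4 and R on the −x side, so R = (-45.400, 0.0000). HK is vertical with |HK| = 24.0 and K on the +y side, so K = (0.0000, 24.000). The virtual corner opposite H is at (-45.400, 24.000). A1 meets RG tangentially, so CG is at right angles to RG and A1 meets PK tangentially, so CP is at right angles to PK, with radius 6.7, so the center C sits 6.7 in from both sides at C = (-38.700, 17.300). That places the tangent points at G = (-45.400, 17.300) on RG and P = (-38.700, 24.000) on PK. Then |HG| = |G − H| = 48.584.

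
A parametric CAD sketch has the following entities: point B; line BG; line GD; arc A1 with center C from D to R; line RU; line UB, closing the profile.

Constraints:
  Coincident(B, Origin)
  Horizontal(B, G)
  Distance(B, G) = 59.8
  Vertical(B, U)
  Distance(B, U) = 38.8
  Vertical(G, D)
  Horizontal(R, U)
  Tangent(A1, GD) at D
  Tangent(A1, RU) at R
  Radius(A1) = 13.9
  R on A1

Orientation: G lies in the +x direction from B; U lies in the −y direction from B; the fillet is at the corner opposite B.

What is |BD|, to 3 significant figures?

64.8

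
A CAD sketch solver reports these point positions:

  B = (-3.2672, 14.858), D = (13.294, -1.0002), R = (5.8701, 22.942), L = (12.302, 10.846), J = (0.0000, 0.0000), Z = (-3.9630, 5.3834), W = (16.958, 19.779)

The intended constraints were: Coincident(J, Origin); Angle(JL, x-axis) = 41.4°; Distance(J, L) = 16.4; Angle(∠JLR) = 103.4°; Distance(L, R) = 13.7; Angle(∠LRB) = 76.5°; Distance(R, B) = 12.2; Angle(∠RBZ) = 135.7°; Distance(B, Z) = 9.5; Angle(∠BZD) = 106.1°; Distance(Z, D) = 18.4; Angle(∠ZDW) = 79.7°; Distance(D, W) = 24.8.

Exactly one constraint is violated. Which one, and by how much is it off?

Distance(D, W) = 24.8 — off by 3.70.

J = (0.00, 0.00) ✓; JL at 41.40° ✓; |JL| = 16.40 ✓; ∠JLR = 103.4° ✓; |LR| = 13.70 ✓; ∠LRB = 76.50° ✓; |RB| = 12.20 ✓; ∠RBZ = 135.7° ✓; |BZ| = 9.500 ✓; ∠BZD = 106.1° ✓; |ZD| = 18.40 ✓; ∠ZDW = 79.70° ✓; |DW| = 21.10 ✗.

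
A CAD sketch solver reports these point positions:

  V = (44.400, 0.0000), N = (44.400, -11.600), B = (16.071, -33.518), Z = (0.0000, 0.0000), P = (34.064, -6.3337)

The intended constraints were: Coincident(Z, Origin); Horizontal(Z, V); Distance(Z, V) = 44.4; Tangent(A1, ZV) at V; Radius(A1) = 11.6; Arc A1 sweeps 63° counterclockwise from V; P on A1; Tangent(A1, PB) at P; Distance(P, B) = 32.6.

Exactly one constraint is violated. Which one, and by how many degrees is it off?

Tangent(A1, PB) at P — off by 6.50°.

Z = (0.00, 0.00) ✓; Z.y = 0.00, V.y = 0.00 ✓; |ZV| = 44.40 ✓; ∠(NV, VZ) = 90.00° ✓; |NV| = 11.60 ✓; bearing(N→P) − bearing(N→V) = 63.00° ✓; |NP| = 11.60 ✓; ∠(NP, PB) = 96.50° ✗; |PB| = 32.60 ✓.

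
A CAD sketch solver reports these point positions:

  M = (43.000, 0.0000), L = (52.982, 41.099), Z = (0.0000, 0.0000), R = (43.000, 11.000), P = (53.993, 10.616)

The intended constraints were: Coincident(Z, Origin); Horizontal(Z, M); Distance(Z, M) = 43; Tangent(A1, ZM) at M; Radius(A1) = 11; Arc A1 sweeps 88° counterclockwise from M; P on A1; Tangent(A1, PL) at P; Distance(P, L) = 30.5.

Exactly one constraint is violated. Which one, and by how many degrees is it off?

Tangent(A1, PL) at P — off by 3.90°.

Z = (0.00, 0.00) ✓; Z.y = 0.00, M.y = 0.00 ✓; |ZM| = 43.00 ✓; ∠(RM, MZ) = 90.00° ✓; |RM| = 11.00 ✓; bearing(R→P) − bearing(R→M) = 88.00° ✓; |RP| = 11.00 ✓; ∠(RP, PL) = 86.10° ✗; |PL| = 30.50 ✓.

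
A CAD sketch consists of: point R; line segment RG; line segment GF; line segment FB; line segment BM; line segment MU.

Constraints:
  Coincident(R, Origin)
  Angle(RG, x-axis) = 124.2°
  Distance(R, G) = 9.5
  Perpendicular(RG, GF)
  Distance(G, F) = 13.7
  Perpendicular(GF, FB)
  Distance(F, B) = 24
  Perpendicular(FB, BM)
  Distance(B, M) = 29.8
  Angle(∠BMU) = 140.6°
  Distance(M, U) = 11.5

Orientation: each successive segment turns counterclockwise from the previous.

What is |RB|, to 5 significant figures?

19.948

The perpendicularity gives GF at right angles to RG, so GF runs at -145.80°; with |GF| = 13.7, F = (-16.671, 0.15672). GF is perpendicular to FB, so FB runs at -55.800°; with |FB| = 24.0, B = (-3.1808, -19.693). Then |RB| = |B − R| = 19.948.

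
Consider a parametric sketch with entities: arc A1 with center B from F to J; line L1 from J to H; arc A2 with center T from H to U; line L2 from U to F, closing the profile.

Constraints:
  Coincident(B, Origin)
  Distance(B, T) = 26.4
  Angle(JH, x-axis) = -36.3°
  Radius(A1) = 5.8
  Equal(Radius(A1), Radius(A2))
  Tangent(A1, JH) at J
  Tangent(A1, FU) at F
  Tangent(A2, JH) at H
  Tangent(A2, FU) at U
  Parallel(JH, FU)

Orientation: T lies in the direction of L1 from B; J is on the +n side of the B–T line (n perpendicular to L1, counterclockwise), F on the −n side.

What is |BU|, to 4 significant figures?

27.03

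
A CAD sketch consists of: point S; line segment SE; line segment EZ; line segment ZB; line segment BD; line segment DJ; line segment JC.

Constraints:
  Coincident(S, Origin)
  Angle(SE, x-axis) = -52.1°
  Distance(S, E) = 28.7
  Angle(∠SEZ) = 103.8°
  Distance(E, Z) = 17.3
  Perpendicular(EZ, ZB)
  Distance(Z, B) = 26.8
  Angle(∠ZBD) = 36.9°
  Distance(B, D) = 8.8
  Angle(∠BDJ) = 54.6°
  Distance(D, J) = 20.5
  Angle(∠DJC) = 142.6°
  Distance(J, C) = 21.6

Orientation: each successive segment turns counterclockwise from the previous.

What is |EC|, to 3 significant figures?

59.3

S is at the origin; SE runs at -52.1° with length 28.7, so E = (17.6, -22.6). ∠SEZ = 103.8° gives EZ at 24.1° from the x-axis; with |EZ| = 17.3, Z = (33.4, -15.6). The perpendicularity gives ZB at right angles to EZ, so ZB runs at 114°; with |ZB| = 26.8, B = (22.5, 8.88). ∠ZBD = 36.9° gives BD at -103° from the x-axis; with |BD| = 8.8, D = (20.5, 0.300). ∠BDJ = 54.6° gives DJ at 22.6° from the x-axis; with |DJ| = 20.5, J = (39.5, 8.18). ∠DJC = 142.6° gives JC at 60.0° from the x-axis; with |JC| = 21.6, C = (50.3, 26.9). Then |EC| = |C − E| = 59.3.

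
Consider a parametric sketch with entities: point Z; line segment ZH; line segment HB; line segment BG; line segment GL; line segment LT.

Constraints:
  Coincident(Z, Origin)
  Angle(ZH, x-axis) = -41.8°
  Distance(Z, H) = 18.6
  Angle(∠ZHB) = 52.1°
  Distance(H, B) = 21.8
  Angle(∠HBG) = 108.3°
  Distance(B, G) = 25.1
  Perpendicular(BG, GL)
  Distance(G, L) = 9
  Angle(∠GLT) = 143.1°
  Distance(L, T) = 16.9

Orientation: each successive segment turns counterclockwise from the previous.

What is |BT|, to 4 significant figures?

27.03

Z is at the origin; ZH runs at -41.8° with length 18.6, so H = (13.87, -12.40). ∠ZHB = 52.1° gives HB at 86.10° from the x-axis; with |HB| = 21.8, B = (15.35, 9.352). ∠HBG = 108.3° gives BG at 157.8° from the x-axis; with |BG| = 25.1, G = (-7.891, 18.84). The perpendicularity gives GL at right angles to BG, so GL runs at -112.2°; with |GL| = 9.0, L = (-11.29, 10.50). ∠GLT = 143.1° gives LT at -75.30° from the x-axis; with |LT| = 16.9, T = (-7.003, -5.844). Then |BT| = |T − B| = 27.03.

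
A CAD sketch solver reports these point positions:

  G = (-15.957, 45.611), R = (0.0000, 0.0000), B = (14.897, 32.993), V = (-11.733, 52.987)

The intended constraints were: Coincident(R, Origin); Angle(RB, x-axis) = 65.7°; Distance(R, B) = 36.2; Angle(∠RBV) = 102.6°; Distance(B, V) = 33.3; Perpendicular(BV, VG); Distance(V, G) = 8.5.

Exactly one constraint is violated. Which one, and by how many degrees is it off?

Perpendicular(BV, VG) — off by 7.10°.

R = (0.00, 0.00) ✓; RB at 65.70° ✓; |RB| = 36.20 ✓; ∠RBV = 102.6° ✓; |BV| = 33.30 ✓; ∠(BV, VG) = 97.10° ✗; |VG| = 8.500 ✓.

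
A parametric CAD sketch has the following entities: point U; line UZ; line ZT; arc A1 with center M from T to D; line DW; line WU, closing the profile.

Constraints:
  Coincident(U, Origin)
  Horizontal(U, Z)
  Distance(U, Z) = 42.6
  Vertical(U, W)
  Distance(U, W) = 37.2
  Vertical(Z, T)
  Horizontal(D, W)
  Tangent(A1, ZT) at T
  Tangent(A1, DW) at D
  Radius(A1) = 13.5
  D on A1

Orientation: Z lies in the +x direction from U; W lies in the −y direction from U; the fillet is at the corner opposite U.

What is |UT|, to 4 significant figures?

48.75

U is at the origin; U and Z share the same y with |UZ| = 42.6 and Z on the +x side, so Z = (42.60, 0.000). U and W share the same x with |UW| = 37.2 and W on the −y side, so W = (0.000, -37.20). The virtual corner opposite U is at (42.60, -37.20). A1 meets ZT tangentially, so MT is at right angles to ZT and A1 meets DW tangentially, so MD is at right angles to DW, with radius 13.5, so the center M sits 13.5 in from both sides at M = (29.10, -23.70). That places the tangent points at T = (42.60, -23.70) on ZT and D = (29.10, -37.20) on DW. Then |UT| = |T − U| = 48.75.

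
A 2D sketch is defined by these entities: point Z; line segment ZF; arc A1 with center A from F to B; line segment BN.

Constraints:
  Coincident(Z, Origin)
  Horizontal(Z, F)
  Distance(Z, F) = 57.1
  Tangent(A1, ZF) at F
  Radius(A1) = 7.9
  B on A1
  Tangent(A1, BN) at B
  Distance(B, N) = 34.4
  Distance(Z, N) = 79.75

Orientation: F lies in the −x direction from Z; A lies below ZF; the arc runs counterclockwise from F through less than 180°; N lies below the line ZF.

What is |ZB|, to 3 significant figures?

65.4

Checks: |AB| = 7.900 ✓; ∠(AB, BN) = 90.00° ✓; |BN| = 34.40 ✓; |ZN| = 79.75 ✓.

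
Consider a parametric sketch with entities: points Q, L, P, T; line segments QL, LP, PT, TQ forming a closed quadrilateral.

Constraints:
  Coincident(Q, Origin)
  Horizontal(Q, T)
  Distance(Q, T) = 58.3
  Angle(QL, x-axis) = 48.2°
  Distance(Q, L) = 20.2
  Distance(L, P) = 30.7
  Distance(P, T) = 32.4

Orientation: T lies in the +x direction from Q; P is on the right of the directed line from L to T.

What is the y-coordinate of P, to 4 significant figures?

-11.89

Q is at the origin; QT is horizontal with |QT| = 58.3 and T in +x, so T = (58.3, 0). QL runs at 48.2° with |QL| = 20.2, so L = (13.46, 15.06). P is determined by |LP| = 30.7 and |PT| = 32.4 together: it lies at the intersection of circle(L, 30.7) and circle(T, 32.4). With |LT| = 47.30, the foot of the radical line on LT is 22.51 from L and the perpendicular offset is √(30.7² − 22.51²) = 20.87. Taking the right-of-LT solution: P = (28.16, -11.89).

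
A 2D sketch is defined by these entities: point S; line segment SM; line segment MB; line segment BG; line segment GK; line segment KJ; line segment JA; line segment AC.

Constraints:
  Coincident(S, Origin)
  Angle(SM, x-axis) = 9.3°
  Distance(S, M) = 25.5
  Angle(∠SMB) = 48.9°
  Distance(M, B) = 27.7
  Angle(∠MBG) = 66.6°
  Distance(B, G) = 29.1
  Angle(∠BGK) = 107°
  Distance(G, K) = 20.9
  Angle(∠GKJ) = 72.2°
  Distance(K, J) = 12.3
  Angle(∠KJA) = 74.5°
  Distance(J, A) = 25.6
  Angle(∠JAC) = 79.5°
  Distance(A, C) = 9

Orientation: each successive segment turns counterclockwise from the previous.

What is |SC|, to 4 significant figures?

16.45

S is at the origin; SM runs at 9.3° with length 25.5, so M = (25.16, 4.121). ∠SMB = 48.9° gives MB at 140.4° from the x-axis; with |MB| = 27.7, B = (3.822, 21.78). ∠MBG = 66.6° gives BG at -106.2° from the x-axis; with |BG| = 29.1, G = (-4.297, -6.167). ∠BGK = 107.0° gives GK at -33.20° from the x-axis; with |GK| = 20.9, K = (13.19, -17.61). ∠GKJ = 72.2° gives KJ at 74.60° from the x-axis; with |KJ| = 12.3, J = (16.46, -5.753). ∠KJA = 74.5° gives JA at -179.9° from the x-axis; with |JA| = 25.6, A = (-9.142, -5.797). ∠JAC = 79.5° gives AC at -79.40° from the x-axis; with |AC| = 9.0, C = (-7.487, -14.64). Then |SC| = |C − S| = 16.45.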